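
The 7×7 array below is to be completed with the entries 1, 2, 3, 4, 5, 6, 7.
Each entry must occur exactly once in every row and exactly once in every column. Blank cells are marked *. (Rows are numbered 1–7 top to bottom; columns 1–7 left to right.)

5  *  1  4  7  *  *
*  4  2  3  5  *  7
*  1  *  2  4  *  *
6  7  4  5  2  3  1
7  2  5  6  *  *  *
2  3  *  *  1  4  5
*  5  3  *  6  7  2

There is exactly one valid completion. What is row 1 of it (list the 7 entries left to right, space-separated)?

Row 1, column 2: row 1 has {1, 4, 5, 7} and column 2 has {1, 2, 3, 4, 5, 7}, leaving only 6.
Row 1, column 6: row 1 has {1, 4, 5, 6, 7} and column 6 has {3, 4, 7}, leaving only 2.
Row 1, column 7: row 1 has {1, 2, 4, 5, 6, 7} and column 7 has {1, 2, 5, 7}, leaving only 3.
So row 1 reads: 5 6 1 4 7 2 3.

5 6 1 4 7 2 3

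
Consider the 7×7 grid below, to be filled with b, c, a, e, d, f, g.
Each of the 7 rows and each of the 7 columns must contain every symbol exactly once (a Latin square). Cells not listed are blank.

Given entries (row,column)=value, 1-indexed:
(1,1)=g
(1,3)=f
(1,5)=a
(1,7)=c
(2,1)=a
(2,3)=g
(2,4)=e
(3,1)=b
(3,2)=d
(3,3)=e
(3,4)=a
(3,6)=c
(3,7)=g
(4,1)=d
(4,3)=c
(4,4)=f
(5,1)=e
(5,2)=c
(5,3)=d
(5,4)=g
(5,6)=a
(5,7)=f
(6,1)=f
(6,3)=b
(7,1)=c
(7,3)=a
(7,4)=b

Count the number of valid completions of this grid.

Row 1, column 2: eliminating its row and column leaves {b, e}.
Row 1, column 4: eliminating its row and column leaves {d}.
Row 1, column 6: eliminating its row and column leaves {b, e, d}.
Row 2, column 2: eliminating its row and column leaves {b, f}.
Row 2, column 5: eliminating its row and column leaves {b, c, d, f}.
Row 2, column 6: eliminating its row and column leaves {b, d, f}.
Row 2, column 7: eliminating its row and column leaves {b, d}.
Row 3, column 5: eliminating its row and column leaves {f}.
Row 4, column 2: eliminating its row and column leaves {b, a, e, g}.
Row 4, column 5: eliminating its row and column leaves {b, e, g}.
Row 4, column 6: eliminating its row and column leaves {b, e, g}.
Row 4, column 7: eliminating its row and column leaves {b, a, e}.
Row 5, column 5: eliminating its row and column leaves {b}.
Row 6, column 2: eliminating its row and column leaves {a, e, g}.
Row 6, column 4: eliminating its row and column leaves {c, d}.
Row 6, column 5: eliminating its row and column leaves {c, e, d, g}.
Row 6, column 6: eliminating its row and column leaves {e, d, g}.
Row 6, column 7: eliminating its row and column leaves {a, e, d}.
Row 7, column 2: eliminating its row and column leaves {e, f, g}.
Row 7, column 5: eliminating its row and column leaves {e, d, f, g}.
Row 7, column 6: eliminating its row and column leaves {e, d, f, g}.
Row 7, column 7: eliminating its row and column leaves {e, d}.
Enumerating the assignments across these blanks that avoid any row or column repeat gives 10 completions.

10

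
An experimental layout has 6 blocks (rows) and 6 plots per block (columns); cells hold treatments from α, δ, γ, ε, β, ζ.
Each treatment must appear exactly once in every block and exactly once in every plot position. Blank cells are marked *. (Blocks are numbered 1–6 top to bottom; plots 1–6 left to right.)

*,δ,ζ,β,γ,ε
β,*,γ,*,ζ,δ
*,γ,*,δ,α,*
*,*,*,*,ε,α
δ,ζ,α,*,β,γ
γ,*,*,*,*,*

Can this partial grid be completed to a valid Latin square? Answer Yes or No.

No block or plot among the givens repeats a symbol, and propagating forced cells runs into no contradiction.
One valid completion exists (for instance, α δ ζ β γ ε / β ε γ α ζ δ / ε γ β δ α ζ / ζ β δ γ ε α / δ ζ α ε β γ / γ α ε ζ δ β).

Yes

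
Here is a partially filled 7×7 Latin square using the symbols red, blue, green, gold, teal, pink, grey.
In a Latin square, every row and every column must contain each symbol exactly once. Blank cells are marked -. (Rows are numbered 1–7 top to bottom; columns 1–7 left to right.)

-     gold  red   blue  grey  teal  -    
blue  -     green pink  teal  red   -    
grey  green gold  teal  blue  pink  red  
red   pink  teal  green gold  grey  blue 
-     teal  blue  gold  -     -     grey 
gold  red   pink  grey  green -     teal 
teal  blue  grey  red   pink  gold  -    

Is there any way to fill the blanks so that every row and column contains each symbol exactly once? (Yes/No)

No row or column among the givens repeats a symbol, and propagating forced cells runs into no contradiction.
One valid completion exists (for instance, green gold red blue grey teal pink / blue grey green pink teal red gold / grey green gold teal blue pink red / red pink teal green gold grey blue / pink teal blue gold red green grey / gold red pink grey green blue teal / teal blue grey red pink gold green).

Yes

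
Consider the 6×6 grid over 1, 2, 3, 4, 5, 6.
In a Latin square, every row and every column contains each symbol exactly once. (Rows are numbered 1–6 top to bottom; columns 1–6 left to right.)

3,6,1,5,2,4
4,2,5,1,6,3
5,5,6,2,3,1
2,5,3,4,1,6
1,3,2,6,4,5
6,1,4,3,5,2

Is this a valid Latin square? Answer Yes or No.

No

Row 3 contains 5 twice (at columns 1 and 2), so it is not a permutation.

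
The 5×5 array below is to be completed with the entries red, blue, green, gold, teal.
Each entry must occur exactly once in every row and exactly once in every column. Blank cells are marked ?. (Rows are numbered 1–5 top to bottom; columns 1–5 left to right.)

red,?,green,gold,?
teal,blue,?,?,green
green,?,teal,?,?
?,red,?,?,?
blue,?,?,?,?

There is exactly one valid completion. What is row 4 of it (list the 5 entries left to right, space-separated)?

gold red blue green teal

Row 4, column 1: row 4 has {red} and column 1 has {red, blue, green, teal}, leaving only gold.
Row 4, column 3: row 4 has {red, gold} and column 3 has {green, teal}, leaving only blue.
Row 4, column 5: row 4 has {red, blue, gold} and column 5 has {green}, leaving only teal.
Row 4, column 4: row 4 has {red, blue, gold, teal} and column 4 has {gold}, leaving only green.
So row 4 reads: gold red blue green teal.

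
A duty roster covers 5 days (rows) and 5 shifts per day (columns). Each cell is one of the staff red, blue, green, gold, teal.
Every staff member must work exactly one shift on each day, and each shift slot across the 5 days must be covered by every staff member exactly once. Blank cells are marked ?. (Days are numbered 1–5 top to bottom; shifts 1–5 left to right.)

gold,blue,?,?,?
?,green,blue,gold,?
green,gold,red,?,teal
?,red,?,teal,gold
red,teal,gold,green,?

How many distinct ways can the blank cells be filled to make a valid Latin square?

Day 1, shift 3: eliminating its day and shift leaves {green, teal}.
Day 1, shift 4: eliminating its day and shift leaves {red}.
Day 1, shift 5: eliminating its day and shift leaves {red, green}.
Day 2, shift 1: eliminating its day and shift leaves {teal}.
Day 2, shift 5: eliminating its day and shift leaves {red}.
Day 3, shift 4: eliminating its day and shift leaves {blue}.
Day 4, shift 1: eliminating its day and shift leaves {blue}.
Day 4, shift 3: eliminating its day and shift leaves {green}.
Day 5, shift 5: eliminating its day and shift leaves {blue}.
Only one assignment across all blanks avoids any day or shift repeat, giving 1 completion.

1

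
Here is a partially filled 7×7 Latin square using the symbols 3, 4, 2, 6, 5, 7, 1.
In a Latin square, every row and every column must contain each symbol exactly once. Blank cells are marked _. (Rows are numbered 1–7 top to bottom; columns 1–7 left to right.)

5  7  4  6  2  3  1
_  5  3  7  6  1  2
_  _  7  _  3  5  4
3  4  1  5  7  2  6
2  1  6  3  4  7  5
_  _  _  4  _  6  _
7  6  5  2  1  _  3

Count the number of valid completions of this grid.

1

Row 2, column 1: eliminating its row and column leaves {4}.
Row 3, column 1: eliminating its row and column leaves {6, 1}.
Row 3, column 2: eliminating its row and column leaves {2}.
Row 3, column 4: eliminating its row and column leaves {1}.
Row 6, column 1: eliminating its row and column leaves {1}.
Row 6, column 2: eliminating its row and column leaves {3, 2}.
Row 6, column 3: eliminating its row and column leaves {2}.
Row 6, column 5: eliminating its row and column leaves {5}.
Row 6, column 7: eliminating its row and column leaves {7}.
Row 7, column 6: eliminating its row and column leaves {4}.
Only one assignment across all blanks avoids any row or column repeat, giving 1 completion.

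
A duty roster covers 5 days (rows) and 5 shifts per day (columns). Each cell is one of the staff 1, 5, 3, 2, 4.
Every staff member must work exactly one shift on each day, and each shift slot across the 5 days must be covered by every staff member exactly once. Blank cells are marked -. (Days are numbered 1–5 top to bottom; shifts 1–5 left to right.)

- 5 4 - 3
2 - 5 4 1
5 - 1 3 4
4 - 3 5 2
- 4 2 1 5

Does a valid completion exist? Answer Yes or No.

Yes

No day or shift among the givens repeats a symbol, and propagating forced cells runs into no contradiction.
One valid completion exists (for instance, 1 5 4 2 3 / 2 3 5 4 1 / 5 2 1 3 4 / 4 1 3 5 2 / 3 4 2 1 5).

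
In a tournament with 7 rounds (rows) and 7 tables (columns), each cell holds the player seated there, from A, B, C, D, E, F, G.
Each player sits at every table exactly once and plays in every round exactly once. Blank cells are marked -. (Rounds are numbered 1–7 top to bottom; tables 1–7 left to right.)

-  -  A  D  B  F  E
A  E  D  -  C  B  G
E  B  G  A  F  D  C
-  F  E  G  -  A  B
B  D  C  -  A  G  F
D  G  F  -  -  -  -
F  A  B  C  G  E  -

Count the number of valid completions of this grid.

Round 1, table 1: eliminating its round and table leaves {C, G}.
Round 1, table 2: eliminating its round and table leaves {C}.
Round 2, table 4: eliminating its round and table leaves {F}.
Round 4, table 1: eliminating its round and table leaves {C}.
Round 4, table 5: eliminating its round and table leaves {D}.
Round 5, table 4: eliminating its round and table leaves {E}.
Round 6, table 4: eliminating its round and table leaves {B, E}.
Round 6, table 5: eliminating its round and table leaves {E}.
Round 6, table 6: eliminating its round and table leaves {C}.
Round 6, table 7: eliminating its round and table leaves {A}.
Round 7, table 7: eliminating its round and table leaves {D}.
Only one assignment across all blanks avoids any round or table repeat, giving 1 completion.

1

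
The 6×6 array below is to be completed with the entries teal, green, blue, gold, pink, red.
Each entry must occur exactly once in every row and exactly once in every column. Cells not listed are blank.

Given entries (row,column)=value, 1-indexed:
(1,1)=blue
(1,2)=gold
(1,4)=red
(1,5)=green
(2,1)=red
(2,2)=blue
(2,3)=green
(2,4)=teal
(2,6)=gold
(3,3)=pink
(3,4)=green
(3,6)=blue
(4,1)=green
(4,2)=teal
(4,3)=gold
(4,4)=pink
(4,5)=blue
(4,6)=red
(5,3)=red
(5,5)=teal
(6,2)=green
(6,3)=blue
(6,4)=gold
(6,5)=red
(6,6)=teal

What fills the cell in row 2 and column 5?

pink

Row 2 already has {teal, green, blue, gold, red} and column 5 already has {teal, green, blue, red}, so row 2, column 5 must be pink.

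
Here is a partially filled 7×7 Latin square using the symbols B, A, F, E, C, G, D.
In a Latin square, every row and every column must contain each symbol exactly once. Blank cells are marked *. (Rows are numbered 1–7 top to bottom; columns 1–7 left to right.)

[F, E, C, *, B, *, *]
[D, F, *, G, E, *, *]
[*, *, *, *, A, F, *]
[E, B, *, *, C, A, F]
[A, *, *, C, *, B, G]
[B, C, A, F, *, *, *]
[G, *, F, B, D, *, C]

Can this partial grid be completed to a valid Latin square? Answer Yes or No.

No row or column among the givens repeats a symbol, and propagating forced cells runs into no contradiction.
One valid completion exists (for instance, F E C A B G D / D F B G E C A / C G D E A F B / E B G D C A F / A D E C F B G / B C A F G D E / G A F B D E C).

Yes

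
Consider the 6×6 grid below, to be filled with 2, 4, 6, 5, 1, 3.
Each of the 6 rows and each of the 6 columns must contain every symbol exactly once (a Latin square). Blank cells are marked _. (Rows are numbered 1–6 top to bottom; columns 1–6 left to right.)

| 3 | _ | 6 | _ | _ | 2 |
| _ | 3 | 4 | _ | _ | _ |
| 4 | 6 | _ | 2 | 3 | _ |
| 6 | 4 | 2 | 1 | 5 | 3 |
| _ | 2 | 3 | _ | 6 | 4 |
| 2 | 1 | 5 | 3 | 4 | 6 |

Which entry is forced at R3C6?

5

Row 1, column 2: row 1 has {2, 6, 3} and column 2 has {2, 4, 6, 1, 3}, leaving only 5.
Row 1, column 4: row 1 has {2, 6, 5, 3} and column 4 has {2, 1, 3}, leaving only 4.
Row 1, column 5: row 1 has {2, 4, 6, 5, 3} and column 5 has {4, 6, 5, 3}, leaving only 1.
Row 2, column 5: row 2 has {4, 3} and column 5 has {4, 6, 5, 1, 3}, leaving only 2.
Row 3, column 3: row 3 has {2, 4, 6, 3} and column 3 has {2, 4, 6, 5, 3}, leaving only 1.
Row 3 already has {2, 4, 6, 1, 3} and column 6 already has {2, 4, 6, 3}, so row 3, column 6 must be 5.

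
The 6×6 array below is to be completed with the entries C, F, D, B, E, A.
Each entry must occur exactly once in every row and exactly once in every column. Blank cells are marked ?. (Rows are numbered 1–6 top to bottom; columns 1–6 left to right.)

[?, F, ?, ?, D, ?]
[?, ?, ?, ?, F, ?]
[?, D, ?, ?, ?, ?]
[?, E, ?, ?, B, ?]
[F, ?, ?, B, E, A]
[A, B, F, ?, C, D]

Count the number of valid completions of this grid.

Row 1, column 1: eliminating its row and column leaves {C, B, E}.
Row 1, column 3: eliminating its row and column leaves {C, B, E, A}.
Row 1, column 4: eliminating its row and column leaves {C, E, A}.
Row 1, column 6: eliminating its row and column leaves {C, B, E}.
Row 2, column 1: eliminating its row and column leaves {C, D, B, E}.
Row 2, column 2: eliminating its row and column leaves {C, A}.
Row 2, column 3: eliminating its row and column leaves {C, D, B, E, A}.
Row 2, column 4: eliminating its row and column leaves {C, D, E, A}.
Row 2, column 6: eliminating its row and column leaves {C, B, E}.
Row 3, column 1: eliminating its row and column leaves {C, B, E}.
Row 3, column 3: eliminating its row and column leaves {C, B, E, A}.
Row 3, column 4: eliminating its row and column leaves {C, F, E, A}.
Row 3, column 5: eliminating its row and column leaves {A}.
Row 3, column 6: eliminating its row and column leaves {C, F, B, E}.
Row 4, column 1: eliminating its row and column leaves {C, D}.
Row 4, column 3: eliminating its row and column leaves {C, D, A}.
Row 4, column 4: eliminating its row and column leaves {C, F, D, A}.
Row 4, column 6: eliminating its row and column leaves {C, F}.
Row 5, column 2: eliminating its row and column leaves {C}.
Row 5, column 3: eliminating its row and column leaves {C, D}.
Row 6, column 4: eliminating its row and column leaves {E}.
Enumerating the assignments across these blanks that avoid any row or column repeat gives 24 completions.

24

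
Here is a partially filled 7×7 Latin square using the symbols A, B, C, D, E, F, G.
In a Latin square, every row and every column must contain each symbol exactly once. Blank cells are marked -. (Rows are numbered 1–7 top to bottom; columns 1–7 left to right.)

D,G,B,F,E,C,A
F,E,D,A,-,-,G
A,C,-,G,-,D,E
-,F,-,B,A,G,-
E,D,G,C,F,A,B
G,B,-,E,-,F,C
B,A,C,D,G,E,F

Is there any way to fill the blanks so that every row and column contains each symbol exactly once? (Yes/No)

No row or column among the givens repeats a symbol, and propagating forced cells runs into no contradiction.
One valid completion exists (for instance, D G B F E C A / F E D A C B G / A C F G B D E / C F E B A G D / E D G C F A B / G B A E D F C / B A C D G E F).

Yes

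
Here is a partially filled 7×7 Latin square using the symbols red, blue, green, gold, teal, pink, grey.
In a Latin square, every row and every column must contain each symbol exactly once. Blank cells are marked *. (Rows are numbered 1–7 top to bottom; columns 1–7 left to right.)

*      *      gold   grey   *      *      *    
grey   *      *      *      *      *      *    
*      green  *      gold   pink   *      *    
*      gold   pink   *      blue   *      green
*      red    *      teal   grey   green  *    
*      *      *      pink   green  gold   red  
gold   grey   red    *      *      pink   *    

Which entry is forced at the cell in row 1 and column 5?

Row 4, column 4: row 4 has {blue, green, gold, pink} and column 4 has {gold, teal, pink, grey}, leaving only red.
Row 4, column 1: row 4 has {red, blue, green, gold, pink} and column 1 has {gold, grey}, leaving only teal.
Row 4, column 6: row 4 has {red, blue, green, gold, teal, pink} and column 6 has {green, gold, pink}, leaving only grey.
Row 5, column 3: row 5 has {red, green, teal, grey} and column 3 has {red, gold, pink}, leaving only blue.
Row 5, column 1: row 5 has {red, blue, green, teal, grey} and column 1 has {gold, teal, grey}, leaving only pink.
Row 5, column 7: row 5 has {red, blue, green, teal, pink, grey} and column 7 has {red, green}, leaving only gold.
Row 6, column 1: row 6 has {red, green, gold, pink} and column 1 has {gold, teal, pink, grey}, leaving only blue.
Row 3, column 1: row 3 has {green, gold, pink} and column 1 has {blue, gold, teal, pink, grey}, leaving only red.
Row 1, column 1: row 1 has {gold, grey} and column 1 has {red, blue, gold, teal, pink, grey}, leaving only green.
Row 6, column 2: row 6 has {red, blue, green, gold, pink} and column 2 has {red, green, gold, grey}, leaving only teal.
Row 6, column 3: row 6 has {red, blue, green, gold, teal, pink} and column 3 has {red, blue, gold, pink}, leaving only grey.
Row 3, column 3: row 3 has {red, green, gold, pink} and column 3 has {red, blue, gold, pink, grey}, leaving only teal.
Row 2, column 3: row 2 has {grey} and column 3 has {red, blue, gold, teal, pink, grey}, leaving only green.
Row 2, column 4: row 2 has {green, grey} and column 4 has {red, gold, teal, pink, grey}, leaving only blue.
Row 2, column 2: row 2 has {blue, green, grey} and column 2 has {red, green, gold, teal, grey}, leaving only pink.
Row 1, column 2: row 1 has {green, gold, grey} and column 2 has {red, green, gold, teal, pink, grey}, leaving only blue.
Row 2, column 7: row 2 has {blue, green, pink, grey} and column 7 has {red, green, gold}, leaving only teal.
Row 1, column 7: row 1 has {blue, green, gold, grey} and column 7 has {red, green, gold, teal}, leaving only pink.
Row 2, column 6: row 2 has {blue, green, teal, pink, grey} and column 6 has {green, gold, pink, grey}, leaving only red.
Row 1, column 6: row 1 has {blue, green, gold, pink, grey} and column 6 has {red, green, gold, pink, grey}, leaving only teal.
Row 1 already has {blue, green, gold, teal, pink, grey} and column 5 already has {blue, green, pink, grey}, so row 1, column 5 must be red.

red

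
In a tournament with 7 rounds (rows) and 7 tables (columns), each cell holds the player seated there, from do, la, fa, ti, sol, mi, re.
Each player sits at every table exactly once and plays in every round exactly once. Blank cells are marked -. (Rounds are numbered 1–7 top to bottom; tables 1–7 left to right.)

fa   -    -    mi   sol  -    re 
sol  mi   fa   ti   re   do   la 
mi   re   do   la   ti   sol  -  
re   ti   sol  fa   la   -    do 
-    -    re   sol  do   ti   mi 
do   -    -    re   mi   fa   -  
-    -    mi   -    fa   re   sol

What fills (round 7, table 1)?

Round 1, table 6: round 1 has {fa, sol, mi, re} and table 6 has {do, fa, ti, sol, re}, leaving only la.
Round 1, table 2: round 1 has {la, fa, sol, mi, re} and table 2 has {ti, mi, re}, leaving only do.
Round 1, table 3: round 1 has {do, la, fa, sol, mi, re} and table 3 has {do, fa, sol, mi, re}, leaving only ti.
Round 3, table 7: round 3 has {do, la, ti, sol, mi, re} and table 7 has {do, la, sol, mi, re}, leaving only fa.
Round 4, table 6: round 4 has {do, la, fa, ti, sol, re} and table 6 has {do, la, fa, ti, sol, re}, leaving only mi.
Round 5, table 1: round 5 has {do, ti, sol, mi, re} and table 1 has {do, fa, sol, mi, re}, leaving only la.
Round 7 already has {fa, sol, mi, re} and table 1 already has {do, la, fa, sol, mi, re}, so round 7, table 1 must be ti.

ti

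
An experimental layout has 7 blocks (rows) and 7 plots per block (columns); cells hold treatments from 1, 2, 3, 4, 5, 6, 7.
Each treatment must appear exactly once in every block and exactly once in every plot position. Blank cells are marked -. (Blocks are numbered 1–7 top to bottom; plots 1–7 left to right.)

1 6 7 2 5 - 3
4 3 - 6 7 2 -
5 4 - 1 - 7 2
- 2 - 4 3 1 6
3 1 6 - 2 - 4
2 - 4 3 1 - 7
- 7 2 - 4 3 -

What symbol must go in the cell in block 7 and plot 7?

Block 1, plot 6: block 1 has {1, 2, 3, 5, 6, 7} and plot 6 has {1, 2, 3, 7}, leaving only 4.
Block 3, plot 3: block 3 has {1, 2, 4, 5, 7} and plot 3 has {2, 4, 6, 7}, leaving only 3.
Block 3, plot 5: block 3 has {1, 2, 3, 4, 5, 7} and plot 5 has {1, 2, 3, 4, 5, 7}, leaving only 6.
Block 4, plot 1: block 4 has {1, 2, 3, 4, 6} and plot 1 has {1, 2, 3, 4, 5}, leaving only 7.
Block 4, plot 3: block 4 has {1, 2, 3, 4, 6, 7} and plot 3 has {2, 3, 4, 6, 7}, leaving only 5.
Block 2, plot 3: block 2 has {2, 3, 4, 6, 7} and plot 3 has {2, 3, 4, 5, 6, 7}, leaving only 1.
Block 2, plot 7: block 2 has {1, 2, 3, 4, 6, 7} and plot 7 has {2, 3, 4, 6, 7}, leaving only 5.
Block 7 already has {2, 3, 4, 7} and plot 7 already has {2, 3, 4, 5, 6, 7}, so block 7, plot 7 must be 1.

1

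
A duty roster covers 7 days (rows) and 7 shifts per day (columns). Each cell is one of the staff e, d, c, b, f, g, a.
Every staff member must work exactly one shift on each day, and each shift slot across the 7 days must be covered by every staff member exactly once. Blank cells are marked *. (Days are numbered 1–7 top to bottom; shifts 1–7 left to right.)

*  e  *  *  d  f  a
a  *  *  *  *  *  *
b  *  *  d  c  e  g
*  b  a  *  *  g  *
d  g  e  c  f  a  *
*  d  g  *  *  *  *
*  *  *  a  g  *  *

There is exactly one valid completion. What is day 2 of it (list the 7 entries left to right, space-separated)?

Day 3, shift 3: day 3 has {e, d, c, b, g} and shift 3 has {e, g, a}, leaving only f.
Day 3, shift 2: day 3 has {e, d, c, b, f, g} and shift 2 has {e, d, b, g}, leaving only a.
Day 4, shift 5: day 4 has {b, g, a} and shift 5 has {d, c, f, g}, leaving only e.
Day 2, shift 5: day 2 has {a} and shift 5 has {e, d, c, f, g}, leaving only b.
Day 4, shift 4: day 4 has {e, b, g, a} and shift 4 has {d, c, a}, leaving only f.
Day 4, shift 1: day 4 has {e, b, f, g, a} and shift 1 has {d, b, a}, leaving only c.
Day 1, shift 1: day 1 has {e, d, f, a} and shift 1 has {d, c, b, a}, leaving only g.
Day 1, shift 4: day 1 has {e, d, f, g, a} and shift 4 has {d, c, f, a}, leaving only b.
Day 1, shift 3: day 1 has {e, d, b, f, g, a} and shift 3 has {e, f, g, a}, leaving only c.
Day 2, shift 3: day 2 has {b, a} and shift 3 has {e, c, f, g, a}, leaving only d.
Day 2, shift 6: day 2 has {d, b, a} and shift 6 has {e, f, g, a}, leaving only c.
Day 2, shift 2: day 2 has {d, c, b, a} and shift 2 has {e, d, b, g, a}, leaving only f.
Day 2, shift 7: day 2 has {d, c, b, f, a} and shift 7 has {g, a}, leaving only e.
Day 2, shift 4: day 2 has {e, d, c, b, f, a} and shift 4 has {d, c, b, f, a}, leaving only g.
So day 2 reads: a f d g b c e.

a f d g b c e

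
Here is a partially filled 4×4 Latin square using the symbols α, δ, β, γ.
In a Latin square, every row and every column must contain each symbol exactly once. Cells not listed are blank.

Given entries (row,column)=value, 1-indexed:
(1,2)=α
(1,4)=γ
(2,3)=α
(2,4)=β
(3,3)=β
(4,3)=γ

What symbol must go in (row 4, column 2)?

β

Row 1, column 3: row 1 has {α, γ} and column 3 has {α, β, γ}, leaving only δ.
Row 1, column 1: row 1 has {α, δ, γ} and column 1 has {}, leaving only β.
Row 4, column 2 is narrowed to {δ, β}.
If it were δ, then row 3, column 2 would be left with no valid symbol.
So row 4, column 2 must be β.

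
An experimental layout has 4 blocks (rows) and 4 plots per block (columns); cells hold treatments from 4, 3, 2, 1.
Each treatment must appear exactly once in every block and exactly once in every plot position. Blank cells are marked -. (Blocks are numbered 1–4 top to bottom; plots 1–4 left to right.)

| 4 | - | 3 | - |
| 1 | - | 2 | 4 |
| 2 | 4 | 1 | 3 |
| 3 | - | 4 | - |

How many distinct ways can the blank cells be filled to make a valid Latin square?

2

Block 1, plot 2: eliminating its block and plot leaves {2, 1}.
Block 1, plot 4: eliminating its block and plot leaves {2, 1}.
Block 2, plot 2: eliminating its block and plot leaves {3}.
Block 4, plot 2: eliminating its block and plot leaves {2, 1}.
Block 4, plot 4: eliminating its block and plot leaves {2, 1}.
Enumerating the assignments across these blanks that avoid any block or plot repeat gives 2 completions.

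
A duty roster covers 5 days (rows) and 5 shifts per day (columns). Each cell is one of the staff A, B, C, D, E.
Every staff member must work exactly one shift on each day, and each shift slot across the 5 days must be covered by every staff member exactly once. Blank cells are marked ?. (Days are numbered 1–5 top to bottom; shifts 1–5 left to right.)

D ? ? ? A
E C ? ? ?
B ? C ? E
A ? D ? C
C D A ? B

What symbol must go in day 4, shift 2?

E

Day 2, shift 3: day 2 has {C, E} and shift 3 has {A, C, D}, leaving only B.
Day 1, shift 3: day 1 has {A, D} and shift 3 has {A, B, C, D}, leaving only E.
Day 1, shift 2: day 1 has {A, D, E} and shift 2 has {C, D}, leaving only B.
Day 4 already has {A, C, D} and shift 2 already has {B, C, D}, so day 4, shift 2 must be E.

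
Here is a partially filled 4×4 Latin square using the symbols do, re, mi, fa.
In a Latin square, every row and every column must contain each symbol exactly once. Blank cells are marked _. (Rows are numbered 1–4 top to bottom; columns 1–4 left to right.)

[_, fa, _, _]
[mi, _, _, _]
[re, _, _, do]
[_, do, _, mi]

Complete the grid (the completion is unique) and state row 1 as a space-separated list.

do fa mi re

Row 1, column 1: row 1 has {fa} and column 1 has {re, mi}, leaving only do.
Row 1, column 4: row 1 has {do, fa} and column 4 has {do, mi}, leaving only re.
Row 1, column 3: row 1 has {do, re, fa} and column 3 has {}, leaving only mi.
So row 1 reads: do fa mi re.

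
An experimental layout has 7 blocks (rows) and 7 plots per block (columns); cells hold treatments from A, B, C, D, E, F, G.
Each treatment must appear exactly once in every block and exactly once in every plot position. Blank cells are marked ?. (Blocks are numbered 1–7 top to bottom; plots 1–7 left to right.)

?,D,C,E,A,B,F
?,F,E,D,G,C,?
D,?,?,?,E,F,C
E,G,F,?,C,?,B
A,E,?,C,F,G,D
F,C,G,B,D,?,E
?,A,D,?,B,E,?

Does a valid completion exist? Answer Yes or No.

Yes

No block or plot among the givens repeats a symbol, and propagating forced cells runs into no contradiction.
One valid completion exists (for instance, G D C E A B F / B F E D G C A / D B A G E F C / E G F A C D B / A E B C F G D / F C G B D A E / C A D F B E G).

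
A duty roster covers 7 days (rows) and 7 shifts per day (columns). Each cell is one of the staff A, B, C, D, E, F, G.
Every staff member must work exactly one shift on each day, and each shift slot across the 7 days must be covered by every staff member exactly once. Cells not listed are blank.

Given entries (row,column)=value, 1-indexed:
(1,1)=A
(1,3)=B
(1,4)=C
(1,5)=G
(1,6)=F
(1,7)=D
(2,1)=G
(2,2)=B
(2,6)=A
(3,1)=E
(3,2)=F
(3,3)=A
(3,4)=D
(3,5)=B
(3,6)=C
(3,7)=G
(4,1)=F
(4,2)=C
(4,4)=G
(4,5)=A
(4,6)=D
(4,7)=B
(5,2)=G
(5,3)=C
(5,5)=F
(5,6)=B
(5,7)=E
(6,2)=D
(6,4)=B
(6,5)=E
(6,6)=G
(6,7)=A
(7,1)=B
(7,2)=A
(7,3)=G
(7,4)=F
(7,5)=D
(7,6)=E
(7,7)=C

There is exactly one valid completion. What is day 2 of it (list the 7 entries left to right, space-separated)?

G B D E C A F

Day 2, shift 4: day 2 has {A, B, G} and shift 4 has {B, C, D, F, G}, leaving only E.
Day 2, shift 5: day 2 has {A, B, E, G} and shift 5 has {A, B, D, E, F, G}, leaving only C.
Day 2, shift 7: day 2 has {A, B, C, E, G} and shift 7 has {A, B, C, D, E, G}, leaving only F.
Day 2, shift 3: day 2 has {A, B, C, E, F, G} and shift 3 has {A, B, C, G}, leaving only D.
So day 2 reads: G B D E C A F.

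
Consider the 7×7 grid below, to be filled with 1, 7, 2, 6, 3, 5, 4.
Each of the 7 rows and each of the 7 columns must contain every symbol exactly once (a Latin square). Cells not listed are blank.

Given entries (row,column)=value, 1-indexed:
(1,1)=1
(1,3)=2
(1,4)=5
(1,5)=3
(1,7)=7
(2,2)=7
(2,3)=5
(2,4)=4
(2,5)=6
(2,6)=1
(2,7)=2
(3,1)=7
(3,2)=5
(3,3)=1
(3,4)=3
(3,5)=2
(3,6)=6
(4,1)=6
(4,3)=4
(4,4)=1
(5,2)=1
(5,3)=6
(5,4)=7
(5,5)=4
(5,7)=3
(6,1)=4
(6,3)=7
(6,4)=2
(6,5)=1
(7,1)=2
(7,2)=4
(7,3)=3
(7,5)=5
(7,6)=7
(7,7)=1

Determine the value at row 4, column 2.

Row 1, column 2: row 1 has {1, 7, 2, 3, 5} and column 2 has {1, 7, 5, 4}, leaving only 6.
Row 1, column 6: row 1 has {1, 7, 2, 6, 3, 5} and column 6 has {1, 7, 6}, leaving only 4.
Row 2, column 1: row 2 has {1, 7, 2, 6, 5, 4} and column 1 has {1, 7, 2, 6, 4}, leaving only 3.
Row 3, column 7: row 3 has {1, 7, 2, 6, 3, 5} and column 7 has {1, 7, 2, 3}, leaving only 4.
Row 4, column 5: row 4 has {1, 6, 4} and column 5 has {1, 2, 6, 3, 5, 4}, leaving only 7.
Row 4, column 7: row 4 has {1, 7, 6, 4} and column 7 has {1, 7, 2, 3, 4}, leaving only 5.
Row 5, column 1: row 5 has {1, 7, 6, 3, 4} and column 1 has {1, 7, 2, 6, 3, 4}, leaving only 5.
Row 5, column 6: row 5 has {1, 7, 6, 3, 5, 4} and column 6 has {1, 7, 6, 4}, leaving only 2.
Row 4, column 6: row 4 has {1, 7, 6, 5, 4} and column 6 has {1, 7, 2, 6, 4}, leaving only 3.
Row 4 already has {1, 7, 6, 3, 5, 4} and column 2 already has {1, 7, 6, 5, 4}, so row 4, column 2 must be 2.

2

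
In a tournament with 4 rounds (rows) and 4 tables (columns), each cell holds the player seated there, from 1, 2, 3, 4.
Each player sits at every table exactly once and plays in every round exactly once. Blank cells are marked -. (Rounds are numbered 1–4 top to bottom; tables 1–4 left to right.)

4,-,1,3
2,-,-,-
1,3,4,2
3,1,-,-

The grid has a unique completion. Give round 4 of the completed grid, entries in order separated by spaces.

3 1 2 4

Round 4, table 3: round 4 has {1, 3} and table 3 has {1, 4}, leaving only 2.
Round 4, table 4: round 4 has {1, 2, 3} and table 4 has {2, 3}, leaving only 4.
So round 4 reads: 3 1 2 4.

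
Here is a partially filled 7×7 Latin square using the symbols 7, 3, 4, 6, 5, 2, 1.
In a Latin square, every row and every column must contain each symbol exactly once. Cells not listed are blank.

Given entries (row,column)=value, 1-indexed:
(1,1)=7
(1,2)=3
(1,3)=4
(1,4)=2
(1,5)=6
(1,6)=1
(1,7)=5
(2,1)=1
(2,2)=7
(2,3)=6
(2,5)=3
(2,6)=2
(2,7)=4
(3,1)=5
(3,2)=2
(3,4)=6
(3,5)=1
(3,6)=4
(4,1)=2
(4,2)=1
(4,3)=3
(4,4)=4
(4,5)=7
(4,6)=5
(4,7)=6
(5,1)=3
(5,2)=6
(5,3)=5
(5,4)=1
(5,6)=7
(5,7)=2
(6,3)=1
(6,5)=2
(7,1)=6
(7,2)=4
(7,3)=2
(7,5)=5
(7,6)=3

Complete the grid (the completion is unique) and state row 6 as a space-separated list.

Row 6, column 1: row 6 has {2, 1} and column 1 has {7, 3, 6, 5, 2, 1}, leaving only 4.
Row 6, column 2: row 6 has {4, 2, 1} and column 2 has {7, 3, 4, 6, 2, 1}, leaving only 5.
Row 6, column 6: row 6 has {4, 5, 2, 1} and column 6 has {7, 3, 4, 5, 2, 1}, leaving only 6.
Row 2, column 4: row 2 has {7, 3, 4, 6, 2, 1} and column 4 has {4, 6, 2, 1}, leaving only 5.
Row 3, column 3: row 3 has {4, 6, 5, 2, 1} and column 3 has {3, 4, 6, 5, 2, 1}, leaving only 7.
Row 3, column 7: row 3 has {7, 4, 6, 5, 2, 1} and column 7 has {4, 6, 5, 2}, leaving only 3.
Row 6, column 7: row 6 has {4, 6, 5, 2, 1} and column 7 has {3, 4, 6, 5, 2}, leaving only 7.
Row 6, column 4: row 6 has {7, 4, 6, 5, 2, 1} and column 4 has {4, 6, 5, 2, 1}, leaving only 3.
So row 6 reads: 4 5 1 3 2 6 7.

4 5 1 3 2 6 7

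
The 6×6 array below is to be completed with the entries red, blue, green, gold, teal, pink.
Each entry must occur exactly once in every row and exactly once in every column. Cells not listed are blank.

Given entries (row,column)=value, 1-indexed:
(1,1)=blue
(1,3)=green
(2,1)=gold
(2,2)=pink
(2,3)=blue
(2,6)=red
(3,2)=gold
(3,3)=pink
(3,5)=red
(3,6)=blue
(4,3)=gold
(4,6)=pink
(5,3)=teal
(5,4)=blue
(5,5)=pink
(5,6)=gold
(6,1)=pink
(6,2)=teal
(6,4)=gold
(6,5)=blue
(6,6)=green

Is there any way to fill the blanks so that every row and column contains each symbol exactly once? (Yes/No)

No row or column among the givens repeats a symbol, and propagating forced cells runs into no contradiction.
One valid completion exists (for instance, blue red green pink gold teal / gold pink blue teal green red / teal gold pink green red blue / green blue gold red teal pink / red green teal blue pink gold / pink teal red gold blue green).

Yes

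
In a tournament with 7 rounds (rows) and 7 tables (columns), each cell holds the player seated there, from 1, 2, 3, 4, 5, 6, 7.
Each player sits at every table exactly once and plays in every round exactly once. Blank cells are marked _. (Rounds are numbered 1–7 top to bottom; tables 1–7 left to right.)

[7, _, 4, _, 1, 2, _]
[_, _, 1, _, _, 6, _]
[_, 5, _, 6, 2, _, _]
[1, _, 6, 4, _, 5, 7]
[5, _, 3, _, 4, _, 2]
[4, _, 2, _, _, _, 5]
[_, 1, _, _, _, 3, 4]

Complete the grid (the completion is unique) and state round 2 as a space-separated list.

Round 2, table 7: round 2 has {1, 6} and table 7 has {2, 4, 5, 7}, leaving only 3.
Round 2, table 1: round 2 has {1, 3, 6} and table 1 has {1, 4, 5, 7}, leaving only 2.
Round 1, table 7: round 1 has {1, 2, 4, 7} and table 7 has {2, 3, 4, 5, 7}, leaving only 6.
Round 1, table 2: round 1 has {1, 2, 4, 6, 7} and table 2 has {1, 5}, leaving only 3.
Round 1, table 4: round 1 has {1, 2, 3, 4, 6, 7} and table 4 has {4, 6}, leaving only 5.
Round 2, table 4: round 2 has {1, 2, 3, 6} and table 4 has {4, 5, 6}, leaving only 7.
Round 2, table 2: round 2 has {1, 2, 3, 6, 7} and table 2 has {1, 3, 5}, leaving only 4.
Round 2, table 5: round 2 has {1, 2, 3, 4, 6, 7} and table 5 has {1, 2, 4}, leaving only 5.
So round 2 reads: 2 4 1 7 5 6 3.

2 4 1 7 5 6 3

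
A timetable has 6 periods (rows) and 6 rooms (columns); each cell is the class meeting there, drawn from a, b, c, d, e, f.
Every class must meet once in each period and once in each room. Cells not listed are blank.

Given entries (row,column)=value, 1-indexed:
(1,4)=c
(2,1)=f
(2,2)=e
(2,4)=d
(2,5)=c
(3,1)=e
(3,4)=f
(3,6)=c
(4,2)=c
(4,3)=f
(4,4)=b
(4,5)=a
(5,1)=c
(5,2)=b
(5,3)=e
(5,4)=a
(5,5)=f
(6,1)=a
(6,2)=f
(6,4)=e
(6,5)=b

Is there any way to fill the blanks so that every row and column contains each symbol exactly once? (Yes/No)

Period 3, room 5: period 3 has {c, e, f} and room 5 has {a, b, c, f}, so it must be d.
Period 1, room 5: period 1 has {c} and room 5 has {a, b, c, d, f}, so it must be e.
Period 3, room 2: period 3 has {c, d, e, f} and room 2 has {b, c, e, f}, so it must be a.
Period 1, room 2: period 1 has {c, e} and room 2 has {a, b, c, e, f}, so it must be d.
Period 1, room 1: period 1 has {c, d, e} and room 1 has {a, c, e, f}, so it must be b.
Period 1, room 3: period 1 has {b, c, d, e} and room 3 has {e, f}, so it must be a.
Period 1, room 6: period 1 has {a, b, c, d, e} and room 6 has {c}, so it must be f.
Period 2, room 3: period 2 has {c, d, e, f} and room 3 has {a, e, f}, so it must be b.
Now period 3, room 3: period 3 together with room 3 already contain {a, b, c, d, e, f} — every symbol — so nothing can go there. The grid has no valid completion.

No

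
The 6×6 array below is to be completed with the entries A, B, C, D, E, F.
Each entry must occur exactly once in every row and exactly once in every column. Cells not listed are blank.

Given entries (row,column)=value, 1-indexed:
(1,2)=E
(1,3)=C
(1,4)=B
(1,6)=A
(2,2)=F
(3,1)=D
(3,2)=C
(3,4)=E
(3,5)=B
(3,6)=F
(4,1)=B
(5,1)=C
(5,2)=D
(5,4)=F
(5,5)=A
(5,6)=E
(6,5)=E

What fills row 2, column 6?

Row 1, column 1: row 1 has {A, B, C, E} and column 1 has {B, C, D}, leaving only F.
Row 1, column 5: row 1 has {A, B, C, E, F} and column 5 has {A, B, E}, leaving only D.
Row 2, column 5: row 2 has {F} and column 5 has {A, B, D, E}, leaving only C.
Row 3, column 3: row 3 has {B, C, D, E, F} and column 3 has {C}, leaving only A.
Row 4, column 2: row 4 has {B} and column 2 has {C, D, E, F}, leaving only A.
Row 4, column 5: row 4 has {A, B} and column 5 has {A, B, C, D, E}, leaving only F.
Row 5, column 3: row 5 has {A, C, D, E, F} and column 3 has {A, C}, leaving only B.
Row 6, column 1: row 6 has {E} and column 1 has {B, C, D, F}, leaving only A.
Row 2, column 1: row 2 has {C, F} and column 1 has {A, B, C, D, F}, leaving only E.
Row 2, column 3: row 2 has {C, E, F} and column 3 has {A, B, C}, leaving only D.
Row 2 already has {C, D, E, F} and column 6 already has {A, E, F}, so row 2, column 6 must be B.

B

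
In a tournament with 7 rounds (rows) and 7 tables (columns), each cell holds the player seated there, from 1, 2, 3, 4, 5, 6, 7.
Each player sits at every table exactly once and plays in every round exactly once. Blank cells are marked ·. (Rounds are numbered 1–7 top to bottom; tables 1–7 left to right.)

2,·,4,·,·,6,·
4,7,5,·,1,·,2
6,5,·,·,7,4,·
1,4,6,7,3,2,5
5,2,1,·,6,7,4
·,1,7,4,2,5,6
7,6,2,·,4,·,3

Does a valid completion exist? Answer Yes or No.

No round or table among the givens repeats a symbol, and propagating forced cells runs into no contradiction.
One valid completion exists (for instance, 2 3 4 1 5 6 7 / 4 7 5 6 1 3 2 / 6 5 3 2 7 4 1 / 1 4 6 7 3 2 5 / 5 2 1 3 6 7 4 / 3 1 7 4 2 5 6 / 7 6 2 5 4 1 3).

Yes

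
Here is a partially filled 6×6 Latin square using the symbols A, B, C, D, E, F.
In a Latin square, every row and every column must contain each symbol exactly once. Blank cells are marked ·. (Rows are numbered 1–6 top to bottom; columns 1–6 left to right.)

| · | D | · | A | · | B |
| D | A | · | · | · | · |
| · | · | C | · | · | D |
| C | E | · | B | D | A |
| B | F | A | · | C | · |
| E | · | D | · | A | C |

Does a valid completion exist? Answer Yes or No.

No

Row 1, column 1: row 1 has {A, B, D} and column 1 has {B, C, D, E}, so it must be F.
Row 1, column 3: row 1 has {A, B, D, F} and column 3 has {A, C, D}, so it must be E.
Now row 1, column 5: row 1 together with column 5 already contain {A, B, C, D, E, F} — every symbol — so nothing can go there. The grid has no valid completion.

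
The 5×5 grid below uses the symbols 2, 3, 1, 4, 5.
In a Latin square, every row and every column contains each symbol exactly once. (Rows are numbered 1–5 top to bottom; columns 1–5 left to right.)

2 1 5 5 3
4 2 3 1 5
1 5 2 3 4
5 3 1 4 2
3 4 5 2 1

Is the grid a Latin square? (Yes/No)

Row 1 contains 5 twice (at columns 3 and 4), so it is not a permutation.

No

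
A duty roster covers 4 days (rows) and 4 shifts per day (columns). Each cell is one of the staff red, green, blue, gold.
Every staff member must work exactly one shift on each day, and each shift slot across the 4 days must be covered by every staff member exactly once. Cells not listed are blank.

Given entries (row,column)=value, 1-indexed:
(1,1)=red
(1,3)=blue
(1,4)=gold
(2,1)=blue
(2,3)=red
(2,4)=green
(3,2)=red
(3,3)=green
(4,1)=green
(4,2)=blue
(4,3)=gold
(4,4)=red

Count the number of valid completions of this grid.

1

Day 1, shift 2: eliminating its day and shift leaves {green}.
Day 2, shift 2: eliminating its day and shift leaves {gold}.
Day 3, shift 1: eliminating its day and shift leaves {gold}.
Day 3, shift 4: eliminating its day and shift leaves {blue}.
Only one assignment across all blanks avoids any day or shift repeat, giving 1 completion.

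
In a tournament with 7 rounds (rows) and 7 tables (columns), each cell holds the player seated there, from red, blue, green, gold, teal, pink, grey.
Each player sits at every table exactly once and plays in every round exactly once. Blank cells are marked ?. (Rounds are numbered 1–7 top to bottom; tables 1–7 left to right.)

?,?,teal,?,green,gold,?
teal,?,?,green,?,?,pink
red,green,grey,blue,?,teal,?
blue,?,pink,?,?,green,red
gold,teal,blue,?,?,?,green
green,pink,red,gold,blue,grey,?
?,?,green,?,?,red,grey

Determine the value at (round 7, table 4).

Round 1, table 7: round 1 has {green, gold, teal} and table 7 has {red, green, pink, grey}, leaving only blue.
Round 2, table 3: round 2 has {green, teal, pink} and table 3 has {red, blue, green, teal, pink, grey}, leaving only gold.
Round 2, table 6: round 2 has {green, gold, teal, pink} and table 6 has {red, green, gold, teal, grey}, leaving only blue.
Round 3, table 7: round 3 has {red, blue, green, teal, grey} and table 7 has {red, blue, green, pink, grey}, leaving only gold.
Round 3, table 5: round 3 has {red, blue, green, gold, teal, grey} and table 5 has {blue, green}, leaving only pink.
Round 5, table 6: round 5 has {blue, green, gold, teal} and table 6 has {red, blue, green, gold, teal, grey}, leaving only pink.
Round 6, table 7: round 6 has {red, blue, green, gold, pink, grey} and table 7 has {red, blue, green, gold, pink, grey}, leaving only teal.
Round 7, table 1: round 7 has {red, green, grey} and table 1 has {red, blue, green, gold, teal}, leaving only pink.
Round 7 already has {red, green, pink, grey} and table 4 already has {blue, green, gold}, so round 7, table 4 must be teal.

teal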